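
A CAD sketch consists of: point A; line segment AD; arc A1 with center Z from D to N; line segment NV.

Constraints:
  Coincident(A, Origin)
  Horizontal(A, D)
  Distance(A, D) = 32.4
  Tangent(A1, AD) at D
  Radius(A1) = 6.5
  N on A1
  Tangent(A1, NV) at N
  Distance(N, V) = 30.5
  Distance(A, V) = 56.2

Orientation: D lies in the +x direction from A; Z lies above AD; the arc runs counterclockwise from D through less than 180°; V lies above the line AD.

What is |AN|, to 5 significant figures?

39.216

Checks: |ZN| = 6.500 ✓; ∠(ZN, NV) = 90.00° ✓; |NV| = 30.50 ✓; |AV| = 56.20 ✓.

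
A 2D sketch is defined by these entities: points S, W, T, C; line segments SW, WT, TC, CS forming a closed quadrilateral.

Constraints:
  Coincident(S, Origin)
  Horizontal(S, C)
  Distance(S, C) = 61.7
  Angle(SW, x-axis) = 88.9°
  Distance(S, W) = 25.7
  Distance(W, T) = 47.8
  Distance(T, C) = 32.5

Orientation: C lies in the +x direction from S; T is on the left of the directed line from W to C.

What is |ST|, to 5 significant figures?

56.477

Checks: |WT| = 47.80 ✓; |TC| = 32.50 ✓.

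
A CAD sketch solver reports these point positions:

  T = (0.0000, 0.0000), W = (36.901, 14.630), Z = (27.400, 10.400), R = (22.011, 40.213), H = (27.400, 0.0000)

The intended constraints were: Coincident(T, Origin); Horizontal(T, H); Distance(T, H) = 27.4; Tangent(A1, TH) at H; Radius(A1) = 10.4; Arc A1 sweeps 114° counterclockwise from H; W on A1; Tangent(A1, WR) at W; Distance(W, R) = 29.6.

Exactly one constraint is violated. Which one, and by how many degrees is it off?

Tangent(A1, WR) at W — off by 6.20°.

T = (0.00, 0.00) ✓; T.y = 0.00, H.y = 0.00 ✓; |TH| = 27.40 ✓; ∠(ZH, HT) = 90.00° ✓; |ZH| = 10.40 ✓; bearing(Z→W) − bearing(Z→H) = 114.0° ✓; |ZW| = 10.40 ✓; ∠(ZW, WR) = 83.80° ✗; |WR| = 29.60 ✓.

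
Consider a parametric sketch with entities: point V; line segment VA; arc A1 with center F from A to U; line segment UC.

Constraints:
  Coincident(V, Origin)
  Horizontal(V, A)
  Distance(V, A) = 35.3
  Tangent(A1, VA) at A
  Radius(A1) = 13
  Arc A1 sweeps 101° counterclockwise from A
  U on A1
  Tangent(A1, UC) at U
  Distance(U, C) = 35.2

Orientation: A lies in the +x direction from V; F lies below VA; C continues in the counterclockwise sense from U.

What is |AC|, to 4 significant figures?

50.40

V is at the origin; V and A share the same y with |VA| = 35.3 and A on the +x side, so A = (35.30, 0.000). The tangent condition forces FA to be normal to VA, so F = A + (0, -13) = (35.30, -13.00). On A1, A sits at bearing 90° from F; a 101° counterclockwise sweep puts U at bearing 191°, so U = F + 13.0·(cos 191°, sin 191°) = (22.54, -15.48). Since A1 is tangent to UC there, FU ⟂ UC, so UC runs along (−sin 191°, cos 191°); with |UC| = 35.2, C = (29.26, -50.03). Then |AC| = |C − A| = 50.40.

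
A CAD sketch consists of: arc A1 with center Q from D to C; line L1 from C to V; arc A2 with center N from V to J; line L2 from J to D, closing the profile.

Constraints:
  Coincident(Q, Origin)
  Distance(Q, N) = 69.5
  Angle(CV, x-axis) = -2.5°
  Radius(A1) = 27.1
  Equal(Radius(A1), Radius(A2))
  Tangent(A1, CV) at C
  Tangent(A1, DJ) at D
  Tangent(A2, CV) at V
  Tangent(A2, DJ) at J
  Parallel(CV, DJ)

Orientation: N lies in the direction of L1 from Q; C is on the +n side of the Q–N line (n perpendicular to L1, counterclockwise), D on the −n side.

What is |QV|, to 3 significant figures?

74.6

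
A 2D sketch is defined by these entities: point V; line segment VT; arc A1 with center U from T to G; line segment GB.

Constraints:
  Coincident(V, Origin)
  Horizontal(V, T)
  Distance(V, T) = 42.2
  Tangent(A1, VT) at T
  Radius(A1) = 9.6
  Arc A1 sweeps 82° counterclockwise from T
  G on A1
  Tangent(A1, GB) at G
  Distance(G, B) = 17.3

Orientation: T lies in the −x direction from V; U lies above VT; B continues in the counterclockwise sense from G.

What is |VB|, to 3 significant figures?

39.5

On A1, T sits at bearing -90° from U; an 82° counterclockwise sweep puts G at bearing -8°, so G = U + 9.6·(cos -8°, sin -8°) = (-32.7, 8.26). Tangency of A1 to GB means the radius UG is perpendicular to GB, so GB runs along (−sin -8°, cos -8°); with |GB| = 17.3, B = (-30.3, 25.4). Then |VB| = |B − V| = 39.5.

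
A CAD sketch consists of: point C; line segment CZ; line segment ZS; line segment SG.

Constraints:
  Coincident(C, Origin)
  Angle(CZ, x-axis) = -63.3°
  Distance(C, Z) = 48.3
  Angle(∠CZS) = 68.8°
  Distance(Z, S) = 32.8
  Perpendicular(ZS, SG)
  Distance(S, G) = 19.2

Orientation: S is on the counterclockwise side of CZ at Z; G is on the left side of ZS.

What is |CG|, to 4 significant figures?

30.04

C is at the origin; CZ runs at -63.3° with length 48.3, so Z = 48.3·(cos -63.3°, sin -63.3°) = (21.70, -43.15). ∠CZS = 68.8°, so ZS runs at -63.3° + (180° − 68.8°) = 47.90° from the x-axis; with |ZS| = 32.8, S = Z + 32.8·(cos 47.90°, sin 47.90°) = (43.69, -18.81). ZS is perpendicular to SG; with |SG| = 19.2 on the left of ZS, G = S + 19.2·(-0.7420, 0.6704) = (29.45, -5.941). Then |CG| = |G − C| = 30.04.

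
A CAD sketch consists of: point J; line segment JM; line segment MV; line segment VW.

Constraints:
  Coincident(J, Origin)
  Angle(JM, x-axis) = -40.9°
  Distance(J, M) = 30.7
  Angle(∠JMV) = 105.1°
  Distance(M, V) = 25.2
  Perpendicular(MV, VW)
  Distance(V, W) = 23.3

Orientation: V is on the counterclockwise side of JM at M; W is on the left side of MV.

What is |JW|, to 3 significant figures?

33.8

J is at the origin; JM runs at -40.9° with length 30.7, so M = 30.7·(cos -40.9°, sin -40.9°) = (23.2, -20.1). ∠JMV = 105.1°, so MV runs at -40.9° + (180° − 105.1°) = 34.0° from the x-axis; with |MV| = 25.2, V = M + 25.2·(cos 34.0°, sin 34.0°) = (44.1, -6.01). The perpendicularity gives VW at right angles to MV; with |VW| = 23.3 on the left of MV, W = V + 23.3·(-0.559, 0.829) = (31.1, 13.3). Then |JW| = |W − J| = 33.8.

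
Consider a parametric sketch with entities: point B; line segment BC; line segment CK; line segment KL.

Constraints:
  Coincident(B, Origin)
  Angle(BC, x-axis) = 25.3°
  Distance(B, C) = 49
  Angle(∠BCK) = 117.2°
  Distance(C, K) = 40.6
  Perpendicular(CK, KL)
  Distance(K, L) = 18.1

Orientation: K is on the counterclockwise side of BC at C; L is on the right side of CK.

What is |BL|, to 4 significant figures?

88.17

B is at the origin; BC runs at 25.3° with length 49.0, so C = 49.0·(cos 25.3°, sin 25.3°) = (44.30, 20.94). ∠BCK = 117.2°, so CK runs at 25.3° + (180° − 117.2°) = 88.10° from the x-axis; with |CK| = 40.6, K = C + 40.6·(cos 88.10°, sin 88.10°) = (45.65, 61.52). The perpendicularity gives KL at right angles to CK; with |KL| = 18.1 on the right of CK, L = K + 18.1·(0.9995, -0.03316) = (63.74, 60.92). Then |BL| = |L − B| = 88.17.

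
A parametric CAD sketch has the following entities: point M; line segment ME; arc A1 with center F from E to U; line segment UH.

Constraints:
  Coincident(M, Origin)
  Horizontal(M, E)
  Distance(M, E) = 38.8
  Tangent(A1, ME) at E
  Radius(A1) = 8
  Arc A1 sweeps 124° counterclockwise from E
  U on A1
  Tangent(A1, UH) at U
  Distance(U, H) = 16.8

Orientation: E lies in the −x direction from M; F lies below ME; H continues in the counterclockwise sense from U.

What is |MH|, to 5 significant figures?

44.674

M is at the origin; ME is horizontal with |ME| = 38.8 and E on the −x side, so E = (-38.800, 0.0000). A1 meets ME tangentially, so FE is at right angles to ME, so F = E + (0, -8) = (-38.800, -8.0000). On A1, E sits at bearing 90° from F; a 124° counterclockwise sweep puts U at bearing 214°, so U = F + 8.0·(cos 214°, sin 214°) = (-45.432, -12.474). A1 meets UH tangentially, so FU is at right angles to UH, so UH runs along (−sin 214°, cos 214°); with |UH| = 16.8, H = (-36.038, -26.401). Then |MH| = |H − M| = 44.674.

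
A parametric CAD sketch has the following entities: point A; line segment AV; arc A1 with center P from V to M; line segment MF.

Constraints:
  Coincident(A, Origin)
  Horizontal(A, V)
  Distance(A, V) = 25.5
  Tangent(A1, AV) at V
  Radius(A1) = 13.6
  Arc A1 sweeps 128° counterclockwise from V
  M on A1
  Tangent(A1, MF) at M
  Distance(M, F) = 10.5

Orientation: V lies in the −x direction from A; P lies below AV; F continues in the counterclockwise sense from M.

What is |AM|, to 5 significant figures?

42.361

Since A1 is tangent to AV there, PV ⟂ AV, so P = V + (0, -13.6) = (-25.500, -13.600). On A1, V sits at bearing 90° from P; a 128° counterclockwise sweep puts M at bearing 218°, so M = P + 13.6·(cos 218°, sin 218°) = (-36.217, -21.973). Then |AM| = |M − A| = 42.361.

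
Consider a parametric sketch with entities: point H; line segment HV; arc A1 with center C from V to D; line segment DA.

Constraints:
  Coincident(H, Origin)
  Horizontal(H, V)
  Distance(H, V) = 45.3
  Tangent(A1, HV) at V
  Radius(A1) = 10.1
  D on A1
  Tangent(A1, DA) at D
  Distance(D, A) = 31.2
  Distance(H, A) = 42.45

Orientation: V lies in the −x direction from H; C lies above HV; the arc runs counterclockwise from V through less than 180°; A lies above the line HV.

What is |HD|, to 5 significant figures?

36.509

Checks: |HV| = 45.30 ✓; ∠(CV, VH) = 90.00° ✓; |CV| = 10.10 ✓; |CD| = 10.10 ✓; ∠(CD, DA) = 90.00° ✓; |DA| = 31.20 ✓; |HA| = 42.45 ✓.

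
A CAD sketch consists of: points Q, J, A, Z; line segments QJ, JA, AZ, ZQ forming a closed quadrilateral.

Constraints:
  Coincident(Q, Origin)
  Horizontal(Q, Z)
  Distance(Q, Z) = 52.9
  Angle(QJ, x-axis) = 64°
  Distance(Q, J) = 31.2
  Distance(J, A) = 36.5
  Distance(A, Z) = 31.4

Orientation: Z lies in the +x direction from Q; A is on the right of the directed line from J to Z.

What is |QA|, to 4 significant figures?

23.58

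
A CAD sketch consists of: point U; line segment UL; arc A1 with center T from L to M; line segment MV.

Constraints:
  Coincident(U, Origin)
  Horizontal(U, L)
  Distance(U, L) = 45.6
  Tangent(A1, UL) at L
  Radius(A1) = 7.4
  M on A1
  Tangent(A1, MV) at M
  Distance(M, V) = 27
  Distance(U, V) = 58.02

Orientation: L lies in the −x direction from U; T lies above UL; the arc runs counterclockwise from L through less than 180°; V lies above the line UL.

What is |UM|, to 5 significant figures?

39.633

Checks: |TM| = 7.400 ✓; ∠(TM, MV) = 90.00° ✓; |MV| = 27.00 ✓; |UV| = 58.02 ✓.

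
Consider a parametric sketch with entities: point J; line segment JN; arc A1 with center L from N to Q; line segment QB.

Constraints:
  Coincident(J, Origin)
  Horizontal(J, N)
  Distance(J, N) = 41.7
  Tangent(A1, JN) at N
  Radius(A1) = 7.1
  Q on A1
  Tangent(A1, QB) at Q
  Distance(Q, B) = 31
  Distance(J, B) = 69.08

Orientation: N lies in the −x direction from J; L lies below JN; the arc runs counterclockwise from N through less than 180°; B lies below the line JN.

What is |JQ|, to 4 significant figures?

48.34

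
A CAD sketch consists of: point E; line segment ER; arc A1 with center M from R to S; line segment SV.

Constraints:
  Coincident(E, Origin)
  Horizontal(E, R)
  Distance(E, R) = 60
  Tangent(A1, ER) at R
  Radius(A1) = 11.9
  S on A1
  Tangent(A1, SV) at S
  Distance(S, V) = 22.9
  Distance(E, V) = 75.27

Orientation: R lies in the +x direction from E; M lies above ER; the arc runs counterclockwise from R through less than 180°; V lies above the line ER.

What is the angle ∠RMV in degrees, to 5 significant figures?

167.74°

Checks: |MS| = 11.90 ✓; ∠(MS, SV) = 90.00° ✓; |SV| = 22.90 ✓; |EV| = 75.27 ✓.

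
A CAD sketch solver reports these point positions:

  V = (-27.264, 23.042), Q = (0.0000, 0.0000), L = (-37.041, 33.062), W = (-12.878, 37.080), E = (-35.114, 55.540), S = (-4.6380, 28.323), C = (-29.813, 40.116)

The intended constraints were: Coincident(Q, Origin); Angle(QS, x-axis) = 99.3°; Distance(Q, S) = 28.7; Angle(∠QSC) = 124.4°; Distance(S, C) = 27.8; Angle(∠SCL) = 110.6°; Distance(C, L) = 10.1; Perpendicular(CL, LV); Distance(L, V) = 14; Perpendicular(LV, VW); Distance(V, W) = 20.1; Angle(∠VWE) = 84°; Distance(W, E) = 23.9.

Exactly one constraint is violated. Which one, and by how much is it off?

Distance(W, E) = 23.9 — off by 5.00.

Q = (0.00, 0.00) ✓; QS at 99.30° ✓; |QS| = 28.70 ✓; ∠QSC = 124.4° ✓; |SC| = 27.80 ✓; ∠SCL = 110.6° ✓; |CL| = 10.10 ✓; ∠(CL, LV) = 89.99° ✓; |LV| = 14.00 ✓; ∠(LV, VW) = 90.00° ✓; |VW| = 20.10 ✓; ∠VWE = 84.00° ✓; |WE| = 28.90 ✗.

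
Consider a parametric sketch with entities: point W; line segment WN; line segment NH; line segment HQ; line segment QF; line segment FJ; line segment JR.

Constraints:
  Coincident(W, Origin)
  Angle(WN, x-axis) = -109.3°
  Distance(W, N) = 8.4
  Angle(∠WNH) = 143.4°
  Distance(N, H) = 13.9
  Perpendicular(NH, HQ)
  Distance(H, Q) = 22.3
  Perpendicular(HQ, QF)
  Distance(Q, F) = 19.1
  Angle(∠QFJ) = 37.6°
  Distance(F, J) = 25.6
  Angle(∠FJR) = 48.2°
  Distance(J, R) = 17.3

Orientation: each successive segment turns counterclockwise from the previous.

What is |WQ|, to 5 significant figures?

26.929

W is at the origin; WN runs at -109.3° with length 8.4, so N = (-2.7763, -7.9279). ∠WNH = 143.4° gives NH at -72.700° from the x-axis; with |NH| = 13.9, H = (1.3572, -21.199). NH is perpendicular to HQ, so HQ runs at 17.300°; with |HQ| = 22.3, Q = (22.648, -14.568). Then |WQ| = |Q − W| = 26.929.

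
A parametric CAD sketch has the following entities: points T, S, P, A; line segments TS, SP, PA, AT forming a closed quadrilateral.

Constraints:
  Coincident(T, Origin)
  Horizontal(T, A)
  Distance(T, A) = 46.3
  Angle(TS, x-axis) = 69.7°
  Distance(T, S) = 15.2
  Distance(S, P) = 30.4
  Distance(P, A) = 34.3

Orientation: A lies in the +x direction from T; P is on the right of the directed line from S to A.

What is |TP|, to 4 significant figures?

20.99

Checks: |SP| = 30.40 ✓; |PA| = 34.30 ✓.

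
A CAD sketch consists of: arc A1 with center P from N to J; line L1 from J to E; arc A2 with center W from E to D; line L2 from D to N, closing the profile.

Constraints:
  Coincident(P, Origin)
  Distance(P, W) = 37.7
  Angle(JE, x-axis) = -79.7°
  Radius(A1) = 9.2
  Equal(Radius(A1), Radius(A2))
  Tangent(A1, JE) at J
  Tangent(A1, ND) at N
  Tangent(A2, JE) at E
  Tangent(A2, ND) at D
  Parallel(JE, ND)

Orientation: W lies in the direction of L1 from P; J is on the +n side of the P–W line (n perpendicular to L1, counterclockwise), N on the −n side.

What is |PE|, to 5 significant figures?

38.806

The slot axis is L1's direction at -79.7°, so u = (cos -79.7°, sin -79.7°) = (0.17880, -0.98389) and n = (−sin -79.7°, cos -79.7°) = (0.98389, 0.17880). P is at the origin and W lies 37.7 along u from P, so W = 37.7·u = (6.7408, -37.092). Tangency of A1 to both parallel lines with radius 9.2 puts J and N at P ± 9.2·n: J = (9.0517, 1.6450), N = (-9.0517, -1.6450). Equal radii place E and D the same way about W: E = W + 9.2·n = (15.793, -35.447), D = W − 9.2·n = (-2.3109, -38.737). Then |PE| = |E − P| = 38.806.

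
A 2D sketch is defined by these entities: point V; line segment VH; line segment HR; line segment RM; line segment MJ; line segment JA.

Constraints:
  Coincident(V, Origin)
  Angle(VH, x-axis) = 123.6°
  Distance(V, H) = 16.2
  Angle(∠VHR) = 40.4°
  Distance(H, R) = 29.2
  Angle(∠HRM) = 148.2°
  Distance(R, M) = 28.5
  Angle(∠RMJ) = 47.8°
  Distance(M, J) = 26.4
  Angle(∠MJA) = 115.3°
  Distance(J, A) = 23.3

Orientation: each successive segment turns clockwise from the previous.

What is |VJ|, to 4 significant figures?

19.64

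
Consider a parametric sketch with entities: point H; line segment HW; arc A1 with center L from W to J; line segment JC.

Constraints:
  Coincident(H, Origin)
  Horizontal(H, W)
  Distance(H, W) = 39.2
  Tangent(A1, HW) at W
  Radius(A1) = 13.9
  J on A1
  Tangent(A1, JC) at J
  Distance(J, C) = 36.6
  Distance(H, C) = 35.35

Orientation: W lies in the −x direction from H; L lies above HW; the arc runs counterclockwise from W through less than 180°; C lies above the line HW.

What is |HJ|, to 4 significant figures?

28.63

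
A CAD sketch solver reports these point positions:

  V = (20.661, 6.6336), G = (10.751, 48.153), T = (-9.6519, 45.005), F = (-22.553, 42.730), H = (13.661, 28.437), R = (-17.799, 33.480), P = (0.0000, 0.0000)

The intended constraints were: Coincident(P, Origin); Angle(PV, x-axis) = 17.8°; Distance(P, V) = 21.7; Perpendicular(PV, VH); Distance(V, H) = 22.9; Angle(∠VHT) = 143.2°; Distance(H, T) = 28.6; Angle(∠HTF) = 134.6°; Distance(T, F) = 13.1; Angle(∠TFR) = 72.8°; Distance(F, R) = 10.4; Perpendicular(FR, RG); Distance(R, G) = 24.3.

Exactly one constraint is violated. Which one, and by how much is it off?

Distance(R, G) = 24.3 — off by 7.80.

P = (0.00, 0.00) ✓; PV at 17.80° ✓; |PV| = 21.70 ✓; ∠(PV, VH) = 90.00° ✓; |VH| = 22.90 ✓; ∠VHT = 143.2° ✓; |HT| = 28.60 ✓; ∠HTF = 134.6° ✓; |TF| = 13.10 ✓; ∠TFR = 72.80° ✓; |FR| = 10.40 ✓; ∠(FR, RG) = 90.00° ✓; |RG| = 32.10 ✗.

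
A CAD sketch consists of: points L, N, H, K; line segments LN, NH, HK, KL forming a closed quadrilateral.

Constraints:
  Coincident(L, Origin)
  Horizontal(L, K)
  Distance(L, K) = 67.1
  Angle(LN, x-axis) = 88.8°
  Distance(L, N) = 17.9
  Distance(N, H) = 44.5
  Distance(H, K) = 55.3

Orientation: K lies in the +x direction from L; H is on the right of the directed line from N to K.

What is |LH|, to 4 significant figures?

28.91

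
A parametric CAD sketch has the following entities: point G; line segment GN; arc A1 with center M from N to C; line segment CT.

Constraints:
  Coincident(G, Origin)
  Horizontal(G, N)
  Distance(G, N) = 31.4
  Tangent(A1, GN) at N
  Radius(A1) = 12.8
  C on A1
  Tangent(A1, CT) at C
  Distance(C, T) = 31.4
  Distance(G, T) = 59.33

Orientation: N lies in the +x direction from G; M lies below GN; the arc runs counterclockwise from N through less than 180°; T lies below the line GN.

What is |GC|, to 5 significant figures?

28.395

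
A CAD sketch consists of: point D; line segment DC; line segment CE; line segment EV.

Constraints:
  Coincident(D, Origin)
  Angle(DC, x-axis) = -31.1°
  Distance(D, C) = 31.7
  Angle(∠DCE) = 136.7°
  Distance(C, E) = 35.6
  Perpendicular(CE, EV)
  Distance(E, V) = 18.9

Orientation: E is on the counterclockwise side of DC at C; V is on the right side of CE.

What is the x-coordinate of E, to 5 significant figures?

61.940

D is at the origin; DC runs at -31.1° with length 31.7, so C = 31.7·(cos -31.1°, sin -31.1°) = (27.144, -16.374). ∠DCE = 136.7°, so CE runs at -31.1° + (180° − 136.7°) = 12.200° from the x-axis; with |CE| = 35.6, E = C + 35.6·(cos 12.200°, sin 12.200°) = (61.940, -8.8509). So E.x = 61.940.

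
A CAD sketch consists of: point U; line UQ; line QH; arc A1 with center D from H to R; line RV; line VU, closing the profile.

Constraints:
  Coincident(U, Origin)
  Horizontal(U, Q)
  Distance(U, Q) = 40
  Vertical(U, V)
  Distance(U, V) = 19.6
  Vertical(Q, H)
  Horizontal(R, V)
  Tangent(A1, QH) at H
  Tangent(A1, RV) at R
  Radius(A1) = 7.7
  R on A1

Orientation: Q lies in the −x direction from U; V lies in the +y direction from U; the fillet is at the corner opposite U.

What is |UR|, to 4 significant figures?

37.78

U is at the origin; UQ is horizontal with |UQ| = 40.0 and Q on the −x side, so Q = (-40.00, 0.000). UV is vertical with |UV| = 19.6 and V on the +y side, so V = (0.000, 19.60). The virtual corner opposite U is at (-40.00, 19.60). The tangent condition forces DH to be normal to QH and A1 meets RV tangentially, so DR is at right angles to RV, with radius 7.7, so the center D sits 7.7 in from both sides at D = (-32.30, 11.90). That places the tangent points at H = (-40.00, 11.90) on QH and R = (-32.30, 19.60) on RV. Then |UR| = |R − U| = 37.78.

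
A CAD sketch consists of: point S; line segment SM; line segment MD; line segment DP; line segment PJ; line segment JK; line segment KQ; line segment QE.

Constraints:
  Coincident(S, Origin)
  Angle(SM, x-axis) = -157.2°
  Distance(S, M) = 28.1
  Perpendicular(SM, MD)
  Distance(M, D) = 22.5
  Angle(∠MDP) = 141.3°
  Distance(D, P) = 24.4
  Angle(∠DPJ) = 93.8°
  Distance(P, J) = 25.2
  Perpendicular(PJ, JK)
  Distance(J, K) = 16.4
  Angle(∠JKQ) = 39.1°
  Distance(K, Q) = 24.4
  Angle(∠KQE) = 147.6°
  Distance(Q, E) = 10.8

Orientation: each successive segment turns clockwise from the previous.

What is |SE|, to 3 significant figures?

47.6

S is at the origin; SM runs at -157.2° with length 28.1, so M = (-25.9, -10.9). The perpendicularity gives MD at right angles to SM, so MD runs at 113°; with |MD| = 22.5, D = (-34.6, 9.85). ∠MDP = 141.3° gives DP at 74.1° from the x-axis; with |DP| = 24.4, P = (-27.9, 33.3). ∠DPJ = 93.8° gives PJ at -12.1° from the x-axis; with |PJ| = 25.2, J = (-3.30, 28.0). PJ is perpendicular to JK, so JK runs at -102°; with |JK| = 16.4, K = (-6.74, 12.0). ∠JKQ = 39.1° gives KQ at 117° from the x-axis; with |KQ| = 24.4, Q = (-17.8, 33.7). ∠KQE = 147.6° gives QE at 84.6° from the x-axis; with |QE| = 10.8, E = (-16.8, 44.5). Then |SE| = |E − S| = 47.6.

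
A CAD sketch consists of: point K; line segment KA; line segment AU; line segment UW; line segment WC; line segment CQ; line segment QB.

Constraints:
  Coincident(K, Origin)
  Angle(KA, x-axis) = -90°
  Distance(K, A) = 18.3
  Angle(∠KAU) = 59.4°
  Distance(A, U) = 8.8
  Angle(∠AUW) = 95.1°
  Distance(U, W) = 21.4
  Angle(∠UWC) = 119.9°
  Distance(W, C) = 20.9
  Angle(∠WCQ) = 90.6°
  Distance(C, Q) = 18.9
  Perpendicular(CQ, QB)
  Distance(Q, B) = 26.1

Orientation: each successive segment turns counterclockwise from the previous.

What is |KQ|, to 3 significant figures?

26.8

K is at the origin; KA runs at -90.0° with length 18.3, so A = (1.12e-15, -18.3). ∠KAU = 59.4° gives AU at 30.6° from the x-axis; with |AU| = 8.8, U = (7.57, -13.8). ∠AUW = 95.1° gives UW at 116° from the x-axis; with |UW| = 21.4, W = (-1.64, 5.49). ∠UWC = 119.9° gives WC at 176° from the x-axis; with |WC| = 20.9, C = (-22.5, 7.10). ∠WCQ = 90.6° gives CQ at -95.0° from the x-axis; with |CQ| = 18.9, Q = (-24.1, -11.7). Then |KQ| = |Q − K| = 26.8.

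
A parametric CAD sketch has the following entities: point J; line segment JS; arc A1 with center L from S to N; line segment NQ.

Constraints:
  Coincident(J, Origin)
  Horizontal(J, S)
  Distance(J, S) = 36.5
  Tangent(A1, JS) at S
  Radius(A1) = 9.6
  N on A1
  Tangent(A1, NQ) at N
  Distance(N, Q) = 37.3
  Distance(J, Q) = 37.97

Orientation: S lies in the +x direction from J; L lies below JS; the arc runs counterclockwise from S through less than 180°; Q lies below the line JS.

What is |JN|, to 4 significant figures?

28.63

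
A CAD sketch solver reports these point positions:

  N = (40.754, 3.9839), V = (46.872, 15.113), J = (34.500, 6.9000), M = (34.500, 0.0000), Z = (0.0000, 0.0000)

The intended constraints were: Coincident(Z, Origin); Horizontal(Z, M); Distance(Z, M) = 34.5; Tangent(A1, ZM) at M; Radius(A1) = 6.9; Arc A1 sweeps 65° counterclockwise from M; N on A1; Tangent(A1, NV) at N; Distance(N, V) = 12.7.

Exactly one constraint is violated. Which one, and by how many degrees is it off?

Tangent(A1, NV) at N — off by 3.80°.

Z = (0.00, 0.00) ✓; Z.y = 0.00, M.y = 0.00 ✓; |ZM| = 34.50 ✓; ∠(JM, MZ) = 90.00° ✓; |JM| = 6.900 ✓; bearing(J→N) − bearing(J→M) = 65.00° ✓; |JN| = 6.900 ✓; ∠(JN, NV) = 93.80° ✗; |NV| = 12.70 ✓.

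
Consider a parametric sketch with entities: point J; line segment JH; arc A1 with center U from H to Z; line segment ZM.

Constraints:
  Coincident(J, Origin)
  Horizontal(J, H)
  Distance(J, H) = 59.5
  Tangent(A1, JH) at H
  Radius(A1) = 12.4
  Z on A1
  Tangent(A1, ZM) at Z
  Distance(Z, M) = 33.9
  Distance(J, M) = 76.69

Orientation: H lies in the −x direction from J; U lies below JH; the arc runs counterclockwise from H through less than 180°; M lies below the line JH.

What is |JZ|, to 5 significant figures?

73.066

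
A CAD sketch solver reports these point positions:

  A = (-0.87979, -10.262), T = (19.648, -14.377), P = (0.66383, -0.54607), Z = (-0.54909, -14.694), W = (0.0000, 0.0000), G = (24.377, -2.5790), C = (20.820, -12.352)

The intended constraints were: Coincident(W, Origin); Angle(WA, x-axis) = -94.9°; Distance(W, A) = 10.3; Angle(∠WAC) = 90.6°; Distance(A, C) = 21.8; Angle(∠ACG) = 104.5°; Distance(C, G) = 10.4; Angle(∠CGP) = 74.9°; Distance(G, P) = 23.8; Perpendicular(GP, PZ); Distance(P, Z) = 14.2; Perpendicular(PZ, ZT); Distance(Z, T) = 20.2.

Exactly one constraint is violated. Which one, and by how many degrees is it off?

Perpendicular(PZ, ZT) — off by 5.80°.

W = (0.00, 0.00) ✓; WA at -94.90° ✓; |WA| = 10.30 ✓; ∠WAC = 90.60° ✓; |AC| = 21.80 ✓; ∠ACG = 104.5° ✓; |CG| = 10.40 ✓; ∠CGP = 74.90° ✓; |GP| = 23.80 ✓; ∠(GP, PZ) = 90.00° ✓; |PZ| = 14.20 ✓; ∠(PZ, ZT) = 95.80° ✗; |ZT| = 20.20 ✓.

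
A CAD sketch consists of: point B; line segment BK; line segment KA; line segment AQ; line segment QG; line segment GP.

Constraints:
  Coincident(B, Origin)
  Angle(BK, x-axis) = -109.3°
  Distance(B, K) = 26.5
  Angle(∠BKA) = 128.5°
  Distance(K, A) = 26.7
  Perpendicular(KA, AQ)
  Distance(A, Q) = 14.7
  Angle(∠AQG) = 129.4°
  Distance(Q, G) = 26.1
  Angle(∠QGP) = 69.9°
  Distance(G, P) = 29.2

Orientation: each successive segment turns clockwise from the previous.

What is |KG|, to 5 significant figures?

31.941

B is at the origin; BK runs at -109.3° with length 26.5, so K = (-8.7586, -25.011). ∠BKA = 128.5° gives KA at -160.80° from the x-axis; with |KA| = 26.7, A = (-33.973, -33.791). KA ⟂ AQ, so AQ runs at 109.20°; with |AQ| = 14.7, Q = (-38.808, -19.909). ∠AQG = 129.4° gives QG at 58.600° from the x-axis; with |QG| = 26.1, G = (-25.209, 2.3685). Then |KG| = |G − K| = 31.941.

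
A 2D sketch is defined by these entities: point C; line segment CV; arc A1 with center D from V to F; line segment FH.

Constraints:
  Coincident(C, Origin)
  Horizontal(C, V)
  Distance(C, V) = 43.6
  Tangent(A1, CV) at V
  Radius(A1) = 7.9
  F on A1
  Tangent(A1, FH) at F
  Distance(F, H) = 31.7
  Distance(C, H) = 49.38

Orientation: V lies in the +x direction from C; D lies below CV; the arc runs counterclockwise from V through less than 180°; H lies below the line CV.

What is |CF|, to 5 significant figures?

36.417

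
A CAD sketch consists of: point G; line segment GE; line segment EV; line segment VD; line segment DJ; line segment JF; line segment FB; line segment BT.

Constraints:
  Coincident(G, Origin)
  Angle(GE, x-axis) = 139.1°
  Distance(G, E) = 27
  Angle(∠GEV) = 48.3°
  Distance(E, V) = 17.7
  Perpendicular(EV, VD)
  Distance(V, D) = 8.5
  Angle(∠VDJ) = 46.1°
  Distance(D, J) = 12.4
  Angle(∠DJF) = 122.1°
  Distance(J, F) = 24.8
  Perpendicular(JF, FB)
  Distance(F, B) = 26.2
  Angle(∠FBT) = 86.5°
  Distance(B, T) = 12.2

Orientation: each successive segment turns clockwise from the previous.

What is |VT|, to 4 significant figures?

19.93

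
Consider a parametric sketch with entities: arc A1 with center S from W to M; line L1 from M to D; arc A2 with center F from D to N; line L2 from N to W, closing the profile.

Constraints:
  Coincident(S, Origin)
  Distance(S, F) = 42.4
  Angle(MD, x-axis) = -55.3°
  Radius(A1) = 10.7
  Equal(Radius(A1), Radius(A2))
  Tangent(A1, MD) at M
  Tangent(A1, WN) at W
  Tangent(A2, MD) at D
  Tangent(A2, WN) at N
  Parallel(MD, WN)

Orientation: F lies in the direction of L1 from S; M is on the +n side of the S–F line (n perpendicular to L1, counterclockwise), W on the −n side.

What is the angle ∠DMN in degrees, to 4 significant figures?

26.78°

The slot axis is L1's direction at -55.3°, so u = (cos -55.3°, sin -55.3°) = (0.5693, -0.8221) and n = (−sin -55.3°, cos -55.3°) = (0.8221, 0.5693). S is at the origin and F lies 42.4 along u from S, so F = 42.4·u = (24.14, -34.86). Tangency of A1 to both parallel lines with radius 10.7 puts M and W at S ± 10.7·n: M = (8.797, 6.091), W = (-8.797, -6.091). Equal radii place D and N the same way about F: D = F + 10.7·n = (32.93, -28.77), N = F − 10.7·n = (15.34, -40.95). Then cos ∠DMN = MD·MN / (|MD||MN|), giving 26.78°.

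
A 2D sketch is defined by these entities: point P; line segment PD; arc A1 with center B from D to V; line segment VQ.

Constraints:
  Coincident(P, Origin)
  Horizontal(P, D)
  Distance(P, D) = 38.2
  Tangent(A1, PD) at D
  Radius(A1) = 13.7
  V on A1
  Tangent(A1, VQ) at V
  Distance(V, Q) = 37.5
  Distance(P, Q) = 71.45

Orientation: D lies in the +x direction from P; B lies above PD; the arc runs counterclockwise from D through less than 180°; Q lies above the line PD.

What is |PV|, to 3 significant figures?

53.9

Checks: |BV| = 13.70 ✓; ∠(BV, VQ) = 90.00° ✓; |VQ| = 37.50 ✓; |PQ| = 71.45 ✓.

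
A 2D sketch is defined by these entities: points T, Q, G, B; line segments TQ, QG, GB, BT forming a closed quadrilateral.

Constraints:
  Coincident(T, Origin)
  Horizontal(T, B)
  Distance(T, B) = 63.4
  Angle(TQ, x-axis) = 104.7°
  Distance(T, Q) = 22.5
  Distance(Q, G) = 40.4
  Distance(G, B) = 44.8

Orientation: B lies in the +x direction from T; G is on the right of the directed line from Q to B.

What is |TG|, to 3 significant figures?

21.9

T is at the origin; TB is horizontal with |TB| = 63.4 and B in +x, so B = (63.4, 0). TQ runs at 104.7° with |TQ| = 22.5, so Q = (-5.71, 21.8). G is determined by |QG| = 40.4 and |GB| = 44.8 together: it lies at the intersection of circle(Q, 40.4) and circle(B, 44.8). With |QB| = 72.5, the foot of the radical line on QB is 33.6 from Q and the perpendicular offset is √(40.4² − 33.6²) = 22.4. Taking the right-of-QB solution: G = (19.7, -9.68).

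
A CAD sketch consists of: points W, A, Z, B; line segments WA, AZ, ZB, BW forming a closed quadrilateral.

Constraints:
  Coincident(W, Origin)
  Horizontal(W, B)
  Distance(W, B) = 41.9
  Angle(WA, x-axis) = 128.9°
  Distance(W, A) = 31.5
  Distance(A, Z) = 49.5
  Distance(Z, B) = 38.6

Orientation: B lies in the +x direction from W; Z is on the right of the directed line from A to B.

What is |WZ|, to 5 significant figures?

18.443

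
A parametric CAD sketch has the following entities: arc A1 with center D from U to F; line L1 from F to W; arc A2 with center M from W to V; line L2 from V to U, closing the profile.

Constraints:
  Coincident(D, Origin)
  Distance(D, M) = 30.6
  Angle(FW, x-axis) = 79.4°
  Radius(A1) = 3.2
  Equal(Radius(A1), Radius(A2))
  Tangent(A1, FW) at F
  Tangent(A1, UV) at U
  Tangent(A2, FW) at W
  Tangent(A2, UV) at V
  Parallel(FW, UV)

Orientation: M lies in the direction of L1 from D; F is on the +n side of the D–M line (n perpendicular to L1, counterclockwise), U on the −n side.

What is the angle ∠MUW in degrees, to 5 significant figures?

5.8431°

The slot axis is L1's direction at 79.4°, so u = (cos 79.4°, sin 79.4°) = (0.18395, 0.98294) and n = (−sin 79.4°, cos 79.4°) = (-0.98294, 0.18395). D is at the origin and M lies 30.6 along u from D, so M = 30.6·u = (5.6289, 30.078). Tangency of A1 to both parallel lines with radius 3.2 puts F and U at D ± 3.2·n: F = (-3.1454, 0.58864), U = (3.1454, -0.58864). Equal radii place W and V the same way about M: W = M + 3.2·n = (2.4835, 30.666), V = M − 3.2·n = (8.7743, 29.489). Then cos ∠MUW = UM·UW / (|UM||UW|), giving 5.8431°.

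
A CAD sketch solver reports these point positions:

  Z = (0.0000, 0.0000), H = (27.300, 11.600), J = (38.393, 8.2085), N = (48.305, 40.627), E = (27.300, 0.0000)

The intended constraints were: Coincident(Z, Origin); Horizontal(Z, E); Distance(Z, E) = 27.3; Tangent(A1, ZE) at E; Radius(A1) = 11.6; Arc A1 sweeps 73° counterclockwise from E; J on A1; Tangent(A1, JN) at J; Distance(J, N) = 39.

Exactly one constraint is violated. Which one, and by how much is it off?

Distance(J, N) = 39 — off by 5.10.

Z = (0.00, 0.00) ✓; Z.y = 0.00, E.y = 0.00 ✓; |ZE| = 27.30 ✓; ∠(HE, EZ) = 90.00° ✓; |HE| = 11.60 ✓; bearing(H→J) − bearing(H→E) = 73.00° ✓; |HJ| = 11.60 ✓; ∠(HJ, JN) = 90.00° ✓; |JN| = 33.90 ✗.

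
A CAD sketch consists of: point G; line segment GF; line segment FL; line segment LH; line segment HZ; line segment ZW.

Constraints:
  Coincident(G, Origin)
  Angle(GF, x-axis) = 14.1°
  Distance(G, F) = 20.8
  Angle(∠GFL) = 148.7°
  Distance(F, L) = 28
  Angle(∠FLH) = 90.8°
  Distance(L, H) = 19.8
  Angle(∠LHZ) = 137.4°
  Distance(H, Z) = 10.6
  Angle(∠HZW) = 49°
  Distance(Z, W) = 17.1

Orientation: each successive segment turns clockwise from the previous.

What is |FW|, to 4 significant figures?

21.88

∠LHZ = 137.4° gives HZ at -149.0° from the x-axis; with |HZ| = 10.6, Z = (32.24, -27.67). ∠HZW = 49.0° gives ZW at 80.00° from the x-axis; with |ZW| = 17.1, W = (35.21, -10.83). Then |FW| = |W − F| = 21.88.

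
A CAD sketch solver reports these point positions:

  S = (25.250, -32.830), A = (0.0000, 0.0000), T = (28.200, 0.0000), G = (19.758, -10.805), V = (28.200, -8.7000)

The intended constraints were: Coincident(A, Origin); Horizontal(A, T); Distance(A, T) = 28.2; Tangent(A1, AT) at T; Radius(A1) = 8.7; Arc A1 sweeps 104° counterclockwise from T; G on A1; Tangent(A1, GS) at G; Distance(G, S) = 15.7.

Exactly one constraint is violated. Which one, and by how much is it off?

Distance(G, S) = 15.7 — off by 7.00.

A = (0.00, 0.00) ✓; A.y = 0.00, T.y = 0.00 ✓; |AT| = 28.20 ✓; ∠(VT, TA) = 90.00° ✓; |VT| = 8.700 ✓; bearing(V→G) − bearing(V→T) = 104.0° ✓; |VG| = 8.700 ✓; ∠(VG, GS) = 90.00° ✓; |GS| = 22.70 ✗.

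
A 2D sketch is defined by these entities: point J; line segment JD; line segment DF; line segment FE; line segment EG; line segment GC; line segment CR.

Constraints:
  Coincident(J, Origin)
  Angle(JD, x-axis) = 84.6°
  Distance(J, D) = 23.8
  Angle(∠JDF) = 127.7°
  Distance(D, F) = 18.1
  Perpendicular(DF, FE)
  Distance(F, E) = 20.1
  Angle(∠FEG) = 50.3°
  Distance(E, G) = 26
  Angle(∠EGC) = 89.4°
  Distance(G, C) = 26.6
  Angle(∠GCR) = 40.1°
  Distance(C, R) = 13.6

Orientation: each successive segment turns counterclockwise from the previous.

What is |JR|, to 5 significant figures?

37.062

∠EGC = 89.4° gives GC at 87.200° from the x-axis; with |GC| = 26.6, C = (2.5437, 46.412). ∠GCR = 40.1° gives CR at -132.90° from the x-axis; with |CR| = 13.6, R = (-6.7141, 36.449). Then |JR| = |R − J| = 37.062.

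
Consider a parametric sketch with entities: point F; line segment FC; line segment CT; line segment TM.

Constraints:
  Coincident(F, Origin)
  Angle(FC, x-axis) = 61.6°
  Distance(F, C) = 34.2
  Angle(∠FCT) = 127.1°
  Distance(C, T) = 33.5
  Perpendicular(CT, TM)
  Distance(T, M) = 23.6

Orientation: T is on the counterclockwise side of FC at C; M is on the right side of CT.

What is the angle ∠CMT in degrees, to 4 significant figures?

54.84°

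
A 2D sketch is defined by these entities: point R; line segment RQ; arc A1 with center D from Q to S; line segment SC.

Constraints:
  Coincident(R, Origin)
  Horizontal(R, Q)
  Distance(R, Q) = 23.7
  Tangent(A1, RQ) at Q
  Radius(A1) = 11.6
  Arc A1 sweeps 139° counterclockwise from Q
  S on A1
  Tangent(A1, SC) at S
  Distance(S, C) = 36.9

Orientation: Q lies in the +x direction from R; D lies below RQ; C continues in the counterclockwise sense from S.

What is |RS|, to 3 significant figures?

25.9

R is at the origin; R and Q share the same y with |RQ| = 23.7 and Q on the +x side, so Q = (23.7, 0.00). A1 meets RQ tangentially, so DQ is at right angles to RQ, so D = Q + (0, -11.6) = (23.7, -11.6). On A1, Q sits at bearing 90° from D; a 139° counterclockwise sweep puts S at bearing 229°, so S = D + 11.6·(cos 229°, sin 229°) = (16.1, -20.4). Then |RS| = |S − R| = 25.9.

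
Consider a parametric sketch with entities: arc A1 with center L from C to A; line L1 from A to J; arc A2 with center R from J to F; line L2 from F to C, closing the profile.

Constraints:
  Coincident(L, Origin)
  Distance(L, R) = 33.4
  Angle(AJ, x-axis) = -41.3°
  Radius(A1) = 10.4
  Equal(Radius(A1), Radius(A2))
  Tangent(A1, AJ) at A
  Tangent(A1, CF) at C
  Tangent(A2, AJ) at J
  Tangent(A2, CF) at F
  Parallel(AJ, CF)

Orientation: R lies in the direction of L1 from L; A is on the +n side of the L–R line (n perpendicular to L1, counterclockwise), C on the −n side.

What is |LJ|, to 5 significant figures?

34.982

The slot axis is L1's direction at -41.3°, so u = (cos -41.3°, sin -41.3°) = (0.75126, -0.66000) and n = (−sin -41.3°, cos -41.3°) = (0.66000, 0.75126). L is at the origin and R lies 33.4 along u from L, so R = 33.4·u = (25.092, -22.044). Tangency of A1 to both parallel lines with radius 10.4 puts A and C at L ± 10.4·n: A = (6.8640, 7.8131), C = (-6.8640, -7.8131). Equal radii place J and F the same way about R: J = R + 10.4·n = (31.956, -14.231), F = R − 10.4·n = (18.228, -29.857). Then |LJ| = |J − L| = 34.982.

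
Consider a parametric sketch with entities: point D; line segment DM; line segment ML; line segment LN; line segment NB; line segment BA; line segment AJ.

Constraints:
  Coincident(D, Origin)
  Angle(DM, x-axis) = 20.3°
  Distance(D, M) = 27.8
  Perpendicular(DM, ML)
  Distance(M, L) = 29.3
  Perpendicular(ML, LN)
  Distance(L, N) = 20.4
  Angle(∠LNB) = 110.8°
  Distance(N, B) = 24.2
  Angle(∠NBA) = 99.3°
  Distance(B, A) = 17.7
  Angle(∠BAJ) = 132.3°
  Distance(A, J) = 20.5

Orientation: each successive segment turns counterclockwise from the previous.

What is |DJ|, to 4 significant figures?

33.90

D is at the origin; DM runs at 20.3° with length 27.8, so M = (26.07, 9.645). The perpendicularity gives ML at right angles to DM, so ML runs at 110.3°; with |ML| = 29.3, L = (15.91, 37.12). ML ⟂ LN, so LN runs at -159.7°; with |LN| = 20.4, N = (-3.225, 30.05). ∠LNB = 110.8° gives NB at -90.50° from the x-axis; with |NB| = 24.2, B = (-3.436, 5.848). ∠NBA = 99.3° gives BA at -9.800° from the x-axis; with |BA| = 17.7, A = (14.01, 2.836). ∠BAJ = 132.3° gives AJ at 37.90° from the x-axis; with |AJ| = 20.5, J = (30.18, 15.43). Then |DJ| = |J − D| = 33.90.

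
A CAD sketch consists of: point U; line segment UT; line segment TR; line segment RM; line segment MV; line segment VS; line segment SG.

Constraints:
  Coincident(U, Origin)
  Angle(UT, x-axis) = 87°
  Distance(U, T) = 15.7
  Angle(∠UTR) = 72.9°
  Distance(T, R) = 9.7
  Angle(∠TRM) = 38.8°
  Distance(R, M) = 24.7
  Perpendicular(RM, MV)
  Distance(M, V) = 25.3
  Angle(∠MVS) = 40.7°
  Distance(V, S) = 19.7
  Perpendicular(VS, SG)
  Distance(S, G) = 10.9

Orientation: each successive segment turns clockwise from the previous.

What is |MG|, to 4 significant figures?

5.622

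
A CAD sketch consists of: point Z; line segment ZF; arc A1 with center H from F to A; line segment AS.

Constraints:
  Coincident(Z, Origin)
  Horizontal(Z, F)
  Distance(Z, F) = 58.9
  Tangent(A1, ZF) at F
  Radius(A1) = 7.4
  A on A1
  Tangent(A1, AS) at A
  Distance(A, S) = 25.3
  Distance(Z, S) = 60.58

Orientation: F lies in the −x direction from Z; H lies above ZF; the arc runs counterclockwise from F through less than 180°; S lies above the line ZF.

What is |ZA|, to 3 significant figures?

52.0

Checks: ∠(HF, FZ) = 90.00° ✓; |HF| = 7.400 ✓; |HA| = 7.400 ✓; ∠(HA, AS) = 90.00° ✓; |AS| = 25.30 ✓; |ZS| = 60.58 ✓.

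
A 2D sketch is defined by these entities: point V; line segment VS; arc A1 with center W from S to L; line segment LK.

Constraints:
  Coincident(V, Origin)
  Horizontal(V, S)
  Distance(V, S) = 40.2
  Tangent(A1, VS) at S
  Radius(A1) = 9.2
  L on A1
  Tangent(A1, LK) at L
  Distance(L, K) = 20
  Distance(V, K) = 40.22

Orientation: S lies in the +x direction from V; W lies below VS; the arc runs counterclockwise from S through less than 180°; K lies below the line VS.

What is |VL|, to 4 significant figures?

32.11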